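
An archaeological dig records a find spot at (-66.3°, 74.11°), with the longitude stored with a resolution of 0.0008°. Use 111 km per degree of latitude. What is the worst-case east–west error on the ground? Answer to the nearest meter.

18 meters

With a 0.0008° grid the true value lies within half a step, ±0.0008°/2 = ±0.0004°, of the stored one.
Parallels shrink by cos φ, so at 66.3° a degree of longitude is 111000 × 0.4019 ≈ 44616.2 m.
So at most 0.0004° × 44616.2 ≈ 17.8465 m east–west.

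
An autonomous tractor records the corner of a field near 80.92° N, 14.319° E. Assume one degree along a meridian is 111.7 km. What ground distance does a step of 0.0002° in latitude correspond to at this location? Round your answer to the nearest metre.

22 metres

Along a meridian 0.0002° is 0.0002 × 111700 = 22.34 m.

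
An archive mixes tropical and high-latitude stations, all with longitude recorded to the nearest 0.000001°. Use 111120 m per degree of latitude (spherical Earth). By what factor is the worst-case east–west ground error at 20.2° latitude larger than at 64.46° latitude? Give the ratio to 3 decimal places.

Rounding to 6 decimal places leaves the longitude within ±5e-07° of the true value.
Error at 20.2° = 5e-07° × 111120 × cos 20.2° ≈ 0.05556 × 0.9385 = 0.052143 m.
At 64.46°: 5e-07° × 111120 × cos 64.46° = 5e-07 × 111120 × 0.4311 ≈ 0.023954 m.
Ratio: 0.052143 / 0.023954 = cos 20.2° / cos 64.46° ≈ 2.1768.

2.177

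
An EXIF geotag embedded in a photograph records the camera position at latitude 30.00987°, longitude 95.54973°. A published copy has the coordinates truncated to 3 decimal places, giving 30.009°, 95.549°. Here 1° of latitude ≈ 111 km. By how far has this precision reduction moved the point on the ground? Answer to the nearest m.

119 m

The latitude changed by +0.00087° and the longitude by +0.00073°.
N–S: 0.00087° × 111000 m/° = 96.57 m.
E–W at 30.009°: 0.00073° × 111000 × cos 30.009° = 0.00073 × 111000 × 0.8659 ≈ 70.1677 m.
Distance: √(96.57² + 70.1677²) ≈ 119.37 m.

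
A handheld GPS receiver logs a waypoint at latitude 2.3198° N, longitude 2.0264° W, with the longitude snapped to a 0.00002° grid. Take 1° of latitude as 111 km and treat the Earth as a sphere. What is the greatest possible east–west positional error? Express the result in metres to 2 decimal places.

With a 0.00002° grid the true value lies within half a step, ±0.00002°/2 = ±1e-05°, of the stored one.
One degree of longitude at 2.3198° is 111000 × cos 2.3198° ≈ 111000 × 0.9992 = 110909 m.
So at most 1e-05° × 110909 ≈ 1.10909 m east–west.

1.11 metres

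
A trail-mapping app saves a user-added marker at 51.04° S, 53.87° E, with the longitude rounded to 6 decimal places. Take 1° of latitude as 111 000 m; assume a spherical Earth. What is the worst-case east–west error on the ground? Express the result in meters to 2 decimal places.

Rounding to 6 decimal places leaves the longitude within ±5e-07° of the true value.
At latitude 51.04° a degree of longitude spans 111000 m × cos 51.04° = 111000 × 0.6288 ≈ 69794.3 m.
Maximum E–W displacement: 5e-07 × 69794.3 = 0.0348972 m.

0.03 meters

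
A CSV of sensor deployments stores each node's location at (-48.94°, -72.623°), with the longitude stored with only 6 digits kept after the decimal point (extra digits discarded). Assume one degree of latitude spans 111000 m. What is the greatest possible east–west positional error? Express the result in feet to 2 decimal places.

Truncating at 6 decimal places can drop up to a full unit in the last place, so the longitude may be off by as much as 1e-06°.
One degree of longitude at 48.94° is 111000 × cos 48.94° ≈ 111000 × 0.6568 = 72910.2 m.
East–west error: 1e-06° × 72910.2 m/° ≈ 0.0729102 m.
Converting: 0.0729102 m × 3.2808 ft/m ≈ 0.23921 ft.

0.24 feet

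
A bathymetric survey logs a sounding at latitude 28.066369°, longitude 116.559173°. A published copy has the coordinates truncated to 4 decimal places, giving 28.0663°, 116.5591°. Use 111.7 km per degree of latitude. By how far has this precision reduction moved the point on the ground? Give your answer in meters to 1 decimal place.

The latitude changed by +0.000069° and the longitude by +0.000073°.
N–S: 0.000069° × 111700 m/° = 7.7073 m.
East–west at this latitude: 0.000073° × 111700 × cos 28.0663° ≈ 0.000073 × 98564.5 = 7.19521 m.
Hypotenuse of the two orthogonal shifts: √(7.7073² + 7.19521²) = 10.5439 m.

10.5 meters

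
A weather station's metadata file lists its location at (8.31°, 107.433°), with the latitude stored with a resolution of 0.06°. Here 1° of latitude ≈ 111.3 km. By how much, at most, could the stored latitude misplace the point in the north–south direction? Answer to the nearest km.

With a 0.06° grid the true value lies within half a step, ±0.06°/2 = ±0.03°, of the stored one.
Along the meridian that is 0.03° × 111300 m/° = 3339 m.
That is 3339 m = 3.339 km.

3 km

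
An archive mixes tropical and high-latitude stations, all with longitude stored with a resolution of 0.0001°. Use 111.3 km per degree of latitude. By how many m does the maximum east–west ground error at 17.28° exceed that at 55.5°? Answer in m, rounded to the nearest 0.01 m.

With a 0.0001° grid the true value lies within half a step, ±0.0001°/2 = ±5e-05°, of the stored one.
Error at 17.28° = 5e-05° × 111300 × cos 17.28° ≈ 5.565 × 0.9549 = 5.3138 m.
At 55.5°: 5e-05° × 111300 × cos 55.5° = 5e-05 × 111300 × 0.5664 ≈ 3.1521 m.
Difference: 5.3138 − 3.1521 = 2.1618 m.

2.16 m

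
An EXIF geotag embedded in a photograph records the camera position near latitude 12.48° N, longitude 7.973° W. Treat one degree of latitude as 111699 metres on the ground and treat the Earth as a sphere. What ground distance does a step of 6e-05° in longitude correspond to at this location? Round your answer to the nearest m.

One degree of longitude here spans 111699 × cos 12.48° = 111699 × 0.9764 ≈ 109060 m; 6e-05° of that is 6.54358 m.

7 m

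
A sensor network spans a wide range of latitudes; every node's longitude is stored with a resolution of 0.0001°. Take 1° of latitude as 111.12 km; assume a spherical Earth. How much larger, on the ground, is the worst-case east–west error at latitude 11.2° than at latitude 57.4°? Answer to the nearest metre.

2 metres

With a 0.0001° grid the true value lies within half a step, ±0.0001°/2 = ±5e-05°, of the stored one.
At 11.2°: 5e-05° × 111120 × cos 11.2° = 5e-05 × 111120 × 0.9810 ≈ 5.4502 m.
Error at 57.4° = 5e-05° × 111120 × cos 57.4° ≈ 5.556 × 0.5388 = 2.9934 m.
So the lower-latitude error exceeds the higher by 5.4502 − 2.9934 = 2.4568 m.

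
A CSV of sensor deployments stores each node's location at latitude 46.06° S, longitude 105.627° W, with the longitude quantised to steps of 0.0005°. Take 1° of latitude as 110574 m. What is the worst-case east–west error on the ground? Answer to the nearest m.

With a 0.0005° grid the true value lies within half a step, ±0.0005°/2 = ±0.00025°, of the stored one.
One degree of longitude at 46.06° is 110574 × cos 46.06° ≈ 110574 × 0.6939 = 76727.8 m.
So at most 0.00025° × 76727.8 ≈ 19.182 m east–west.

19 m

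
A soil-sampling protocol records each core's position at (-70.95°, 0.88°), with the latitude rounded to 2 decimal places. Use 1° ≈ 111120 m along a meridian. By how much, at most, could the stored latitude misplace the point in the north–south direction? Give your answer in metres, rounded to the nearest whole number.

Rounding to 2 decimal places leaves the latitude within ±0.005° of the true value.
Along the meridian that is 0.005° × 111120 m/° = 555.6 m.

556 metres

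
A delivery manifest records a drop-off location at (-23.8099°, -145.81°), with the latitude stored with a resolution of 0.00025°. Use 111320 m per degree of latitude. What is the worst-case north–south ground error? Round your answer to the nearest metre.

With a 0.00025° grid the true value lies within half a step, ±0.00025°/2 = ±0.000125°, of the stored one.
North–south distance: 0.000125° × 111320 m/° = 13.915 m.

14 metres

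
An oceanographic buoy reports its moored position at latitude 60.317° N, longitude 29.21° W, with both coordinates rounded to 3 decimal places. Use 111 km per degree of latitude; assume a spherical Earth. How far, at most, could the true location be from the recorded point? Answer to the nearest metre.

Rounding to 3 decimal places leaves each coordinate within ±0.0005° of the true value.
N–S: 0.0005° × 111000 m/° = 55.5 m.
E–W at 60.317°: 0.0005° × 111000 × cos 60.317° = 0.0005 × 111000 × 0.4952 ≈ 27.4837 m.
Combining orthogonally: (55.5² + 27.4837²)^½ ≈ 61.9322 m.

62 metres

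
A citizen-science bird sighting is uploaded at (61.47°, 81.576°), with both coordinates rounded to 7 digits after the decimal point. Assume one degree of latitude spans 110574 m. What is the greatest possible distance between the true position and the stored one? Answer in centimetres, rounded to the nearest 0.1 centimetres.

Rounding to 7 decimal places leaves each coordinate within ±5e-08° of the true value.
N–S: 5e-08° × 110574 m/° = 0.0055287 m.
E–W at 61.47°: 5e-08° × 110574 × cos 61.47° = 5e-08 × 110574 × 0.4776 ≈ 0.00264061 m.
The two errors are perpendicular, so the maximum displacement is √(0.0055287² + 0.00264061²) ≈ 0.00612694 m.
That is 0.00612694 m = 0.61269 cm.

0.6 centimetres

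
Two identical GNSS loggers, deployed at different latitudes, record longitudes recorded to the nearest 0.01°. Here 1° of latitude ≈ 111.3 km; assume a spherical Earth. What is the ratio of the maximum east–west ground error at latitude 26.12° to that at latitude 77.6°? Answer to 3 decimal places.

4.181

Rounding to 2 decimal places leaves the longitude within ±0.005° of the true value.
At 26.12°: 0.005° × 111300 × cos 26.12° = 0.005 × 111300 × 0.8979 ≈ 499.67 m.
At 77.6°: 0.005° × 111300 × cos 77.6° = 0.005 × 111300 × 0.2147 ≈ 119.5 m.
The ratio reduces to cos 26.12° / cos 77.6° = 0.8979/0.2147 ≈ 4.1813.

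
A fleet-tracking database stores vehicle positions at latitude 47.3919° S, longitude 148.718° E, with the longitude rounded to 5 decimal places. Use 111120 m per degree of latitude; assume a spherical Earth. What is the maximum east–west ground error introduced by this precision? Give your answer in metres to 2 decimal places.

0.38 metres

Rounding to 5 decimal places leaves the longitude within ±5e-06° of the true value.
Parallels shrink by cos φ, so at 47.3919° a degree of longitude is 111120 × 0.6770 ≈ 75226 m.
So at most 5e-06° × 75226 ≈ 0.37613 m east–west.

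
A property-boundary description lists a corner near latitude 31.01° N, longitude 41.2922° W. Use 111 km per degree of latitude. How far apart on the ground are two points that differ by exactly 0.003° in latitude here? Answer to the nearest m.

333 m

Along a meridian 0.003° is 0.003 × 111000 = 333 m.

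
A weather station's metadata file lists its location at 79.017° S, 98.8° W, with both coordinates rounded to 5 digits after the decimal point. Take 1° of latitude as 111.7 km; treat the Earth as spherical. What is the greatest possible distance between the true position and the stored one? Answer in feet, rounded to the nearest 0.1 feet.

1.9 feet

Rounding to 5 decimal places leaves each coordinate within ±5e-06° of the true value.
North–south component: 5e-06° × 111700 = 0.5585 m.
E–W at 79.017°: 5e-06° × 111700 × cos 79.017° = 5e-06 × 111700 × 0.1905 ≈ 0.106404 m.
Worst case both components are at the extreme and orthogonal: √(0.5585² + 0.106404²) ≈ 0.568546 m.
In feet: 0.568546 m ÷ 0.3048 ≈ 1.8653 ft.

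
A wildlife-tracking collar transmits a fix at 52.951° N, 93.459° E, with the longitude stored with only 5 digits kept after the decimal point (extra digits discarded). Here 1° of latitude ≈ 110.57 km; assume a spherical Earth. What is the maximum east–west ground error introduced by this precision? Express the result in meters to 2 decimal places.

Truncating at 5 decimal places can drop up to a full unit in the last place, so the longitude may be off by as much as 1e-05°.
One degree of longitude at 52.951° is 110570 × cos 52.951° ≈ 110570 × 0.6025 = 66618.2 m.
East–west error: 1e-05° × 66618.2 m/° ≈ 0.666182 m.

0.67 meters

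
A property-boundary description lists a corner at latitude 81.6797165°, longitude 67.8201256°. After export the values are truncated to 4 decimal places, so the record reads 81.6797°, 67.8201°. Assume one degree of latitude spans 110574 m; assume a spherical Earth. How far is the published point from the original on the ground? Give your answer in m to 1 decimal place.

Δlat = 81.6797165 − 81.6797 = +0.0000165°; Δlon = 67.8201256 − 67.8201 = +0.0000256°.
N–S: 0.0000165° × 110574 m/° = 1.82447 m.
East–west at this latitude: 0.0000256° × 110574 × cos 81.6797° ≈ 0.0000256 × 16000.8 = 0.409621 m.
Combined displacement = (1.82447² + 0.409621²)^½ ≈ 1.86989 m.

1.9 m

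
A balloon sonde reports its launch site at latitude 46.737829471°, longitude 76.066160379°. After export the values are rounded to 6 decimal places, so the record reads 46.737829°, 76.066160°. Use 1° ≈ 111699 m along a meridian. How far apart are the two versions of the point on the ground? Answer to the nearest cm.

The latitude changed by +0.000000471° and the longitude by +0.000000379°.
N–S: 0.000000471° × 111699 m/° = 0.0526102 m.
East–west at this latitude: 0.000000379° × 111699 × cos 46.7378° ≈ 0.000000379 × 76551.5 = 0.029013 m.
Combined displacement = (0.0526102² + 0.029013²)^½ ≈ 0.0600799 m.
That is 0.0600799 m = 6.008 cm.

6 cm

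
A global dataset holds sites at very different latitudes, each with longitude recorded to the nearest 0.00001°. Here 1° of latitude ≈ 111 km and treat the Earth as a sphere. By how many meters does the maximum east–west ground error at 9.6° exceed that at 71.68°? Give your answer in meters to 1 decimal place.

0.4 meters

Rounding to 5 decimal places leaves the longitude within ±5e-06° of the true value.
Error at 9.6° = 5e-06° × 111000 × cos 9.6° ≈ 0.555 × 0.9860 = 0.54723 m.
At 71.68°: 5e-06° × 111000 × cos 71.68° = 5e-06 × 111000 × 0.3143 ≈ 0.17445 m.
So the lower-latitude error exceeds the higher by 0.54723 − 0.17445 = 0.37278 m.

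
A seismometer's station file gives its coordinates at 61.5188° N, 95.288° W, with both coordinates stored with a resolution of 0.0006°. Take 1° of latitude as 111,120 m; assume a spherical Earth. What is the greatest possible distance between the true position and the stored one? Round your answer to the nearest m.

With a 0.0006° grid the true value lies within half a step, ±0.0006°/2 = ±0.0003°, of the stored one.
N–S: 0.0003° × 111120 m/° = 33.336 m.
East–west component at 61.5188°: 0.0003° × 111120 × cos 61.5188° ≈ 0.0003 × 52989.8 ≈ 15.897 m.
The two errors are perpendicular, so the maximum displacement is √(33.336² + 15.897²) ≈ 36.9324 m.

37 m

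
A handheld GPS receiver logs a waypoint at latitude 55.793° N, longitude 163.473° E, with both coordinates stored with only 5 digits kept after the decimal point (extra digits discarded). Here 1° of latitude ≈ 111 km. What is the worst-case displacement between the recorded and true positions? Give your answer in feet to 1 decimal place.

Truncating at 5 decimal places can drop up to a full unit in the last place, so each coordinate may be off by as much as 1e-05°.
North–south component: 1e-05° × 111000 = 1.11 m.
E–W at 55.793°: 1e-05° × 111000 × cos 55.793° = 1e-05 × 111000 × 0.5622 ≈ 0.624025 m.
The two errors are perpendicular, so the maximum displacement is √(1.11² + 0.624025²) ≈ 1.27338 m.
In feet: 1.27338 m ÷ 0.3048 ≈ 4.1778 ft.

4.2 feet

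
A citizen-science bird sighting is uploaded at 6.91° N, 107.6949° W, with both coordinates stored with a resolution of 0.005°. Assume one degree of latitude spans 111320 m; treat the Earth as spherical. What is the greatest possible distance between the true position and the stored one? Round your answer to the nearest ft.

With a 0.005° grid the true value lies within half a step, ±0.005°/2 = ±0.0025°, of the stored one.
Latitude error → 0.0025 × 111320 = 278.3 m along the meridian.
Longitude error → 0.0025 × 111320 × cos 6.91° = 0.0025 × 111320 × 0.9927 ≈ 276.279 m.
Combining orthogonally: (278.3² + 276.279²)^½ ≈ 392.149 m.
Converting: 392.149 m × 3.2808 ft/m ≈ 1286.6 ft.

1287 ft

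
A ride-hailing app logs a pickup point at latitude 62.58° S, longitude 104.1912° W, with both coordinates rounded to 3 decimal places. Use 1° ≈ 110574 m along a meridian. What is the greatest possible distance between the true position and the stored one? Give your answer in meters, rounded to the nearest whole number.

Rounding to 3 decimal places leaves each coordinate within ±0.0005° of the true value.
Latitude error → 0.0005 × 110574 = 55.287 m along the meridian.
Longitude error → 0.0005 × 110574 × cos 62.58° = 0.0005 × 110574 × 0.4605 ≈ 25.4602 m.
Combining orthogonally: (55.287² + 25.4602²)^½ ≈ 60.8677 m.

61 meters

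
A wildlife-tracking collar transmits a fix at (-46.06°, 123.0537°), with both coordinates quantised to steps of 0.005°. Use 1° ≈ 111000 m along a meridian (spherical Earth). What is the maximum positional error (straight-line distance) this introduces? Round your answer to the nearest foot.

With a 0.005° grid the true value lies within half a step, ±0.005°/2 = ±0.0025°, of the stored one.
North–south component: 0.0025° × 111000 = 277.5 m.
Longitude error → 0.0025 × 111000 × cos 46.06° = 0.0025 × 111000 × 0.6939 ≈ 192.559 m.
Worst case both components are at the extreme and orthogonal: √(277.5² + 192.559²) ≈ 337.765 m.
Converting: 337.765 m × 3.2808 ft/m ≈ 1108.2 ft.

1108 feet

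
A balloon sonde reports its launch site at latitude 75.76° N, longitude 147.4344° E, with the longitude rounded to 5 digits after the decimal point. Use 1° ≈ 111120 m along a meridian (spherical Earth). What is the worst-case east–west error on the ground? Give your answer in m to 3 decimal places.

Rounding to 5 decimal places leaves the longitude within ±5e-06° of the true value.
At latitude 75.76° a degree of longitude spans 111120 m × cos 75.76° = 111120 × 0.2460 ≈ 27333.8 m.
East–west error: 5e-06° × 27333.8 m/° ≈ 0.136669 m.

0.137 m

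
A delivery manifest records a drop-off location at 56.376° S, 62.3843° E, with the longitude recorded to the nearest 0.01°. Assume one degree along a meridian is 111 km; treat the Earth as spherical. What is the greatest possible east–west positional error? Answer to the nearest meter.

307 meters

Rounding to 2 decimal places leaves the longitude within ±0.005° of the true value.
One degree of longitude at 56.376° is 111000 × cos 56.376° ≈ 111000 × 0.5537 = 61465.2 m.
East–west error: 0.005° × 61465.2 m/° ≈ 307.326 m.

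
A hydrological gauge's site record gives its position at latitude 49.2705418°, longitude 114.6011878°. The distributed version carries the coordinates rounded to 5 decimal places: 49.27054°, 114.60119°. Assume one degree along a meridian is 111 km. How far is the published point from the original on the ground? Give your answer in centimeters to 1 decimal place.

25.6 centimeters

Δlat = 49.2705418 − 49.27054 = +0.0000018°; Δlon = 114.6011878 − 114.60119 = -0.0000022°.
N–S: 0.0000018° × 111000 m/° = 0.1998 m.
East–west at this latitude: -0.0000022° × 111000 × cos 49.2705° ≈ -0.0000022 × 72426.2 = -0.159338 m.
Hypotenuse of the two orthogonal shifts: √(0.1998² + 0.159338²) = 0.255555 m.
That is 0.255555 m = 25.556 cm.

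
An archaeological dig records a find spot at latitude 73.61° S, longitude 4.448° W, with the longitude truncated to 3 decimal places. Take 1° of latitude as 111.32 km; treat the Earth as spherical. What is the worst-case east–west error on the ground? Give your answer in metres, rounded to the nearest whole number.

Truncating at 3 decimal places can drop up to a full unit in the last place, so the longitude may be off by as much as 0.001°.
At latitude 73.61° a degree of longitude spans 111320 m × cos 73.61° = 111320 × 0.2822 ≈ 31411.6 m.
So at most 0.001° × 31411.6 ≈ 31.4116 m east–west.

31 metres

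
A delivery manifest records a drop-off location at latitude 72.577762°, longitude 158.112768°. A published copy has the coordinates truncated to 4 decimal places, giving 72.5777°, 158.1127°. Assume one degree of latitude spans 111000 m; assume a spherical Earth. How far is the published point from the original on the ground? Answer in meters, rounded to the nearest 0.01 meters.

7.24 meters

The latitude changed by +0.000062° and the longitude by +0.000068°.
North–south shift: 0.000062 × 111000 = 6.882 m.
E–W at 72.5777°: 0.000068° × 111000 × cos 72.5777° = 0.000068 × 111000 × 0.2994 ≈ 2.25996 m.
Hypotenuse of the two orthogonal shifts: √(6.882² + 2.25996²) = 7.24357 m.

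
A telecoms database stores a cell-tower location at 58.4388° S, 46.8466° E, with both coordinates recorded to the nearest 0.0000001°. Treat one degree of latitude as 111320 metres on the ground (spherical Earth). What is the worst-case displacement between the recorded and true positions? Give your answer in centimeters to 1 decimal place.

Rounding to 7 decimal places leaves each coordinate within ±5e-08° of the true value.
North–south component: 5e-08° × 111320 = 0.005566 m.
E–W at 58.4388°: 5e-08° × 111320 × cos 58.4388° = 5e-08 × 111320 × 0.5234 ≈ 0.00291329 m.
Worst case both components are at the extreme and orthogonal: √(0.005566² + 0.00291329²) ≈ 0.00628233 m.
That is 0.00628233 m = 0.62823 cm.

0.6 centimeters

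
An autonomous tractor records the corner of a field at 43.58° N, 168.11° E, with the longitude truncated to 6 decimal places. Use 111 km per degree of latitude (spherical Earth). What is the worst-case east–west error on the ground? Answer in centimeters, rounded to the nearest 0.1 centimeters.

8.0 centimeters

Truncating at 6 decimal places can drop up to a full unit in the last place, so the longitude may be off by as much as 1e-06°.
One degree of longitude at 43.58° is 111000 × cos 43.58° ≈ 111000 × 0.7244 = 80409.8 m.
Maximum E–W displacement: 1e-06 × 80409.8 = 0.0804098 m.
That is 0.0804098 m = 8.041 cm.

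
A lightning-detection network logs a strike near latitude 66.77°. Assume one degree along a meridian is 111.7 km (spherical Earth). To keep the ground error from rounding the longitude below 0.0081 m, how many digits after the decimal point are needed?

At 66.77° one degree of longitude covers 111700 × cos 66.77° ≈ 111700 × 0.3944 ≈ 44057.1 m.
With N decimal places the half-ulp bound is 0.5·10⁻ᴺ°, or 0.5·10⁻ᴺ × 44057.1 m on the ground.
Need 0.5 × 44057.1 × 10⁻ᴺ ≤ 0.0081 → 10⁻ᴺ ≤ 3.677e-07, so N ≥ 6.43.
At 6 places the error can reach 0.022 m, but 7 places keeps it to 0.0022 m.

7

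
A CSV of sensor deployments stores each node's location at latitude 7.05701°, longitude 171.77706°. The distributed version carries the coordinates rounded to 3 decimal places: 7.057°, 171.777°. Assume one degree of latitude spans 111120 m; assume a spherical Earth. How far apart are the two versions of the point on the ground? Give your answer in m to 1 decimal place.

The latitude changed by +0.00001° and the longitude by +0.00006°.
North–south shift: 0.00001 × 111120 = 1.1112 m.
E–W at 7.057°: 0.00006° × 111120 × cos 7.057° = 0.00006 × 111120 × 0.9924 ≈ 6.61669 m.
Hypotenuse of the two orthogonal shifts: √(1.1112² + 6.61669²) = 6.70935 m.

6.7 m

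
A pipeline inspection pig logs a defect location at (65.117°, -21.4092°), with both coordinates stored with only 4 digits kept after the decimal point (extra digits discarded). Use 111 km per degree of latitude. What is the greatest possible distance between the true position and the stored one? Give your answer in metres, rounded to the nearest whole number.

Truncating at 4 decimal places can drop up to a full unit in the last place, so each coordinate may be off by as much as 0.0001°.
North–south component: 0.0001° × 111000 = 11.1 m.
E–W at 65.117°: 0.0001° × 111000 × cos 65.117° = 0.0001 × 111000 × 0.4208 ≈ 4.67051 m.
The two errors are perpendicular, so the maximum displacement is √(11.1² + 4.67051²) ≈ 12.0426 m.

12 metres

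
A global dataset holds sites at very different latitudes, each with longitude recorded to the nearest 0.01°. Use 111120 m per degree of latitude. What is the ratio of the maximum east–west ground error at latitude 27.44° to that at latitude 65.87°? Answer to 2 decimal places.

2.17

Rounding to 2 decimal places leaves the longitude within ±0.005° of the true value.
At 27.44°: 0.005° × 111120 × cos 27.44° = 0.005 × 111120 × 0.8875 ≈ 493.09 m.
Error at 65.87° = 0.005° × 111120 × cos 65.87° ≈ 555.6 × 0.4088 = 227.13 m.
Ratio: 493.09 / 227.13 = cos 27.44° / cos 65.87° ≈ 2.1709.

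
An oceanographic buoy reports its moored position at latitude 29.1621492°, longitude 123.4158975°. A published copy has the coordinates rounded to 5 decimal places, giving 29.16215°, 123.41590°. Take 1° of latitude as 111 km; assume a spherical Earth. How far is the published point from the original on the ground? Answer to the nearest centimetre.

The latitude changed by -0.0000008° and the longitude by -0.0000025°.
N–S: -0.0000008° × 111000 m/° = -0.0888 m.
East–west at this latitude: -0.0000025° × 111000 × cos 29.1622° ≈ -0.0000025 × 96930.1 = -0.242325 m.
Combined displacement = (0.0888² + 0.242325²)^½ ≈ 0.258083 m.
That is 0.258083 m = 25.808 cm.

26 centimetres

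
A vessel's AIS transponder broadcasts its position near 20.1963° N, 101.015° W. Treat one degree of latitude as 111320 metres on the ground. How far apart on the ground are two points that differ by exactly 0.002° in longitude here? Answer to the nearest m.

209 m

At 20.1963° a degree of longitude is 111320 × cos 20.1963° ≈ 104476 m, so 0.002° corresponds to 208.951 m.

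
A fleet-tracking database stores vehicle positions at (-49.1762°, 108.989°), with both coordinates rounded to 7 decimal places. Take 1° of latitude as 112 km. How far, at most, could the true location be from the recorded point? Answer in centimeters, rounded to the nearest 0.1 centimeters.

0.7 centimeters

Rounding to 7 decimal places leaves each coordinate within ±5e-08° of the true value.
N–S: 5e-08° × 112000 m/° = 0.0056 m.
Longitude error → 5e-08 × 112000 × cos 49.1762° = 5e-08 × 112000 × 0.6537 ≈ 0.00366092 m.
Combining orthogonally: (0.0056² + 0.00366092²)^½ ≈ 0.00669046 m.
That is 0.00669046 m = 0.66905 cm.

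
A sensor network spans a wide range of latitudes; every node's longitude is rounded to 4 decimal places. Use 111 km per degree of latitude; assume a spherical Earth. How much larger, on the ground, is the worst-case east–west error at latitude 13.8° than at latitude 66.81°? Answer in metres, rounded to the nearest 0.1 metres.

3.2 metres

Rounding to 4 decimal places leaves the longitude within ±5e-05° of the true value.
At 13.8°: 5e-05° × 111000 × cos 13.8° = 5e-05 × 111000 × 0.9711 ≈ 5.3898 m.
At 66.81°: 5e-05° × 111000 × cos 66.81° = 5e-05 × 111000 × 0.3938 ≈ 2.1855 m.
Difference: 5.3898 − 2.1855 = 3.2043 m.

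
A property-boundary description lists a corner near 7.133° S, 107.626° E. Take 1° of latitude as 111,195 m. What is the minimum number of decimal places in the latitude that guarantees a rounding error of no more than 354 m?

One degree of latitude covers 111195 m.
N decimal places → at most half a unit in the last place, 0.5 × 10⁻ᴺ° = 111195/2 × 10⁻ᴺ m.
Need 0.5 × 111195 × 10⁻ᴺ ≤ 354 → 10⁻ᴺ ≤ 6.367e-03, so N ≥ 2.20.
At 2 places the error can reach 556 m, but 3 places keeps it to 55.6 m.

3 decimal places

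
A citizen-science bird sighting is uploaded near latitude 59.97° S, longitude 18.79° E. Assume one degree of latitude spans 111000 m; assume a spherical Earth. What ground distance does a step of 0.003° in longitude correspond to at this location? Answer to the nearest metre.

0.003° of longitude at 59.97° is 0.003 × 111000 × cos 59.97° ≈ 0.003 × 55550.3 = 166.651 m.

167 metres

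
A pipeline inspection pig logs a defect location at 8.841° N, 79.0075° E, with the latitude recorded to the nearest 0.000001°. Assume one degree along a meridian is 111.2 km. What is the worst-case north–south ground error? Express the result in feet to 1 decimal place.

0.2 feet

Rounding to 6 decimal places leaves the latitude within ±5e-07° of the true value.
Along the meridian that is 5e-07° × 111200 m/° = 0.0556 m.
In feet: 0.0556 m ÷ 0.3048 ≈ 0.18241 ft.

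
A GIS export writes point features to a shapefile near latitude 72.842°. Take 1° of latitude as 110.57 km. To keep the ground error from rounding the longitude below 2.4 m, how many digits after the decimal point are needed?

At 72.842° one degree of longitude covers 110570 × cos 72.842° ≈ 110570 × 0.2950 ≈ 32619 m.
With N decimal places the half-ulp bound is 0.5·10⁻ᴺ°, or 0.5·10⁻ᴺ × 32619 m on the ground.
Need 0.5 × 32619 × 10⁻ᴺ ≤ 2.4 → 10⁻ᴺ ≤ 1.472e-04, so N ≥ 3.83.
N = 3 would give 16.3 m (too coarse); N = 4 gives 1.63 m ≤ 2.4 m.

4 decimal places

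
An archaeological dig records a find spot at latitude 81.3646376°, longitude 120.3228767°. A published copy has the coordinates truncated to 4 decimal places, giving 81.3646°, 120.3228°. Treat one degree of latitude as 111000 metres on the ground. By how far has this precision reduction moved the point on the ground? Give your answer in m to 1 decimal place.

4.4 m

The latitude changed by +0.0000376° and the longitude by +0.0000767°.
North–south shift: 0.0000376 × 111000 = 4.1736 m.
East–west at this latitude: 0.0000767° × 111000 × cos 81.3646° ≈ 0.0000767 × 16666.2 = 1.2783 m.
Combined displacement = (4.1736² + 1.2783²)^½ ≈ 4.36497 m.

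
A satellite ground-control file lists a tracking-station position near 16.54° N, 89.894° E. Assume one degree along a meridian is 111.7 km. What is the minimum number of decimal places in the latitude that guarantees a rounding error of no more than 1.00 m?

One degree of latitude covers 111700 m.
Rounding to N decimal places gives at most 0.5 × 10⁻ᴺ degrees of error, i.e. 0.5 × 10⁻ᴺ × 111700 m.
Setting 55850 × 10⁻ᴺ ≤ 1.00 gives 10ᴺ ≥ 5.585e+04, i.e. N ≥ 4.75.
At 4 places the error can reach 5.58 m, but 5 places keeps it to 0.558 m.

5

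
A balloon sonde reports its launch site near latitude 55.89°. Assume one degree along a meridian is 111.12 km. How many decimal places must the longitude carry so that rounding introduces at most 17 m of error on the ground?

4 decimal places

At 55.89° one degree of longitude covers 111120 × cos 55.89° ≈ 111120 × 0.5608 ≈ 62314.3 m.
N decimal places → at most half a unit in the last place, 0.5 × 10⁻ᴺ° = 62314.3/2 × 10⁻ᴺ m.
Need 0.5 × 62314.3 × 10⁻ᴺ ≤ 17 → 10⁻ᴺ ≤ 5.456e-04, so N ≥ 3.26.
So 4 decimal places suffice (3.12 m); 3 would allow up to 31.2 m.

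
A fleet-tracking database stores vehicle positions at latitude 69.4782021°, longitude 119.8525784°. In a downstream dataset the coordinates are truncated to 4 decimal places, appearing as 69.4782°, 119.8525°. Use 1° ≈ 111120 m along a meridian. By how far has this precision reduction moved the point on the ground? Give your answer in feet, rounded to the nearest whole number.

10 feet

Δlat = 69.4782021 − 69.4782 = +0.0000021°; Δlon = 119.8525784 − 119.8525 = +0.0000784°.
North–south shift: 0.0000021 × 111120 = 0.233352 m.
East–west at this latitude: 0.0000784° × 111120 × cos 69.4782° ≈ 0.0000784 × 38954.6 = 3.05404 m.
Combined displacement = (0.233352² + 3.05404²)^½ ≈ 3.06295 m.
In feet: 3.06295 m ÷ 0.3048 ≈ 10.049 ft.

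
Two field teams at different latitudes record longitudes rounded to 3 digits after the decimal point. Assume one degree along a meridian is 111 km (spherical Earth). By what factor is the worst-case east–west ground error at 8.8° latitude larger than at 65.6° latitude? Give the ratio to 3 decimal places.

Rounding to 3 decimal places leaves the longitude within ±0.0005° of the true value.
Error at 8.8° = 0.0005° × 111000 × cos 8.8° ≈ 55.5 × 0.9882 = 54.847 m.
At 65.6°: 0.0005° × 111000 × cos 65.6° = 0.0005 × 111000 × 0.4131 ≈ 22.927 m.
The ratio reduces to cos 8.8° / cos 65.6° = 0.9882/0.4131 ≈ 2.3922.

2.392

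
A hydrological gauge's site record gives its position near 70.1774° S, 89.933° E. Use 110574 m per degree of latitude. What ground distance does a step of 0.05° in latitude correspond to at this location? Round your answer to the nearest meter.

Along a meridian 0.05° is 0.05 × 110574 = 5528.7 m.

5529 meters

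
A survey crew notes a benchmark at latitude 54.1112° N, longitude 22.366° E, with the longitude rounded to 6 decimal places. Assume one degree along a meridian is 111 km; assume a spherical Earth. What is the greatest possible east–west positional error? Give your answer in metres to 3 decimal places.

0.033 metres

Rounding to 6 decimal places leaves the longitude within ±5e-07° of the true value.
Parallels shrink by cos φ, so at 54.1112° a degree of longitude is 111000 × 0.5862 ≈ 65069.8 m.
Maximum E–W displacement: 5e-07 × 65069.8 = 0.0325349 m.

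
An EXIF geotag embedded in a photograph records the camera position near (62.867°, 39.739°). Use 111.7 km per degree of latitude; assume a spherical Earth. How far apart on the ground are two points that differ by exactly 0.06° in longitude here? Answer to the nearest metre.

3056 metres

One degree of longitude here spans 111700 × cos 62.867° = 111700 × 0.4561 ≈ 50941.6 m; 0.06° of that is 3056.5 m.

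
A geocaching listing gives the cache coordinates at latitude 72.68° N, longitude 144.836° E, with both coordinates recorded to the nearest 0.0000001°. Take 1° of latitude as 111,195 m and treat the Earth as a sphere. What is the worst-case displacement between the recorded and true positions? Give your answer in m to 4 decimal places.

Rounding to 7 decimal places leaves each coordinate within ±5e-08° of the true value.
N–S: 5e-08° × 111195 m/° = 0.00555975 m.
East–west component at 72.68°: 5e-08° × 111195 × cos 72.68° ≈ 5e-08 × 33103.7 ≈ 0.00165518 m.
Worst case both components are at the extreme and orthogonal: √(0.00555975² + 0.00165518²) ≈ 0.0058009 m.

0.0058 m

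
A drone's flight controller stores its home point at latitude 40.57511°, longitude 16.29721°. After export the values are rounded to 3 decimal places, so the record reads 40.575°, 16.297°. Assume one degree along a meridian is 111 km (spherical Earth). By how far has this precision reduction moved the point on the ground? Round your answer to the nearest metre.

22 metres

Δlat = 40.57511 − 40.575 = +0.00011°; Δlon = 16.29721 − 16.297 = +0.00021°.
N–S: 0.00011° × 111000 m/° = 12.21 m.
East–west at this latitude: 0.00021° × 111000 × cos 40.575° ≈ 0.00021 × 84310.6 = 17.7052 m.
Combined displacement = (12.21² + 17.7052²)^½ ≈ 21.5072 m.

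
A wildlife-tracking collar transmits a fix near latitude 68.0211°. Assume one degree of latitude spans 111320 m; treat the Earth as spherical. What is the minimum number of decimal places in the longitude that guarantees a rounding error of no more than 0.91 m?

5 decimal places

At 68.0211° one degree of longitude covers 111320 × cos 68.0211° ≈ 111320 × 0.3743 ≈ 41663.2 m.
With N decimal places the half-ulp bound is 0.5·10⁻ᴺ°, or 0.5·10⁻ᴺ × 41663.2 m on the ground.
Need 0.5 × 41663.2 × 10⁻ᴺ ≤ 0.91 → 10⁻ᴺ ≤ 4.368e-05, so N ≥ 4.36.
At 4 places the error can reach 2.08 m, but 5 places keeps it to 0.208 m.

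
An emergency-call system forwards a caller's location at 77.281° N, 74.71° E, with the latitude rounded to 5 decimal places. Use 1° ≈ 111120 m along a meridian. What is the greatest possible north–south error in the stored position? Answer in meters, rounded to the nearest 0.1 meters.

0.6 meters

Rounding to 5 decimal places leaves the latitude within ±5e-06° of the true value.
North–south distance: 5e-06° × 111120 m/° = 0.5556 m.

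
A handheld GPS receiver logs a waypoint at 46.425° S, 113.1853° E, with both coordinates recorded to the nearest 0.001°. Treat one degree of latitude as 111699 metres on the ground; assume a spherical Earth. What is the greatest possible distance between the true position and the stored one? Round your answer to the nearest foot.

Rounding to 3 decimal places leaves each coordinate within ±0.0005° of the true value.
North–south component: 0.0005° × 111699 = 55.8495 m.
E–W at 46.425°: 0.0005° × 111699 × cos 46.425° = 0.0005 × 111699 × 0.6893 ≈ 38.4973 m.
Worst case both components are at the extreme and orthogonal: √(55.8495² + 38.4973²) ≈ 67.8322 m.
In feet: 67.8322 m ÷ 0.3048 ≈ 222.55 ft.

223 feet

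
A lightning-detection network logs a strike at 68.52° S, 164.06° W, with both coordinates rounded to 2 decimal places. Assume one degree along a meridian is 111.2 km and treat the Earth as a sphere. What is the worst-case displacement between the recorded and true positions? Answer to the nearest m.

Rounding to 2 decimal places leaves each coordinate within ±0.005° of the true value.
North–south component: 0.005° × 111200 = 556 m.
East–west component at 68.52°: 0.005° × 111200 × cos 68.52° ≈ 0.005 × 40718.8 ≈ 203.594 m.
The two errors are perpendicular, so the maximum displacement is √(556² + 203.594²) ≈ 592.104 m.

592 m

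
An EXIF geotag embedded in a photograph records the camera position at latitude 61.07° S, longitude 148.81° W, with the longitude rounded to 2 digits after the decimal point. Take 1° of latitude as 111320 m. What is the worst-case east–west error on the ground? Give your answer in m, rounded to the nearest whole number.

269 m

Rounding to 2 decimal places leaves the longitude within ±0.005° of the true value.
At latitude 61.07° a degree of longitude spans 111320 m × cos 61.07° = 111320 × 0.4837 ≈ 53850 m.
East–west error: 0.005° × 53850 m/° ≈ 269.25 m.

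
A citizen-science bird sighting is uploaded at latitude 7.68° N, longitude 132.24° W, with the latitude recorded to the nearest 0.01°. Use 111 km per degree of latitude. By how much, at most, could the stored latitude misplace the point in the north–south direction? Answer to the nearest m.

555 m

Rounding to 2 decimal places leaves the latitude within ±0.005° of the true value.
Along the meridian that is 0.005° × 111000 m/° = 555 m.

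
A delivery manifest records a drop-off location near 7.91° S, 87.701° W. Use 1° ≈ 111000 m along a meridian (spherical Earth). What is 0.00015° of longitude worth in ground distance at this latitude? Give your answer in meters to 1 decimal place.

0.00015° of longitude at 7.91° is 0.00015 × 111000 × cos 7.91° ≈ 0.00015 × 109944 = 16.4916 m.

16.5 meters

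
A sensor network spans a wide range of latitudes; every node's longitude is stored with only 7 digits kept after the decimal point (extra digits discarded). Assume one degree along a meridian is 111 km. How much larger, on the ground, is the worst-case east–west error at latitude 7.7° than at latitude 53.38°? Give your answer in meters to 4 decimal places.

Truncating at 7 decimal places can drop up to a full unit in the last place, so the longitude may be off by as much as 1e-07°.
Error at 7.7° = 1e-07° × 111000 × cos 7.7° ≈ 0.0111 × 0.9910 = 0.011 m.
Error at 53.38° = 1e-07° × 111000 × cos 53.38° ≈ 0.0111 × 0.5965 = 0.0066212 m.
Difference: 0.011 − 0.0066212 = 0.0043787 m.

0.0044 meters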